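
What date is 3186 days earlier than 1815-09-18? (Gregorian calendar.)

−365 (one year) → Sep 18, 1814 (2821 left).
−365 (one year) → Sep 18, 1813 (2456 left).
−365 (one year) → Sep 18, 1812 (2091 left).
−366 (one year; includes Feb 29, 1812) → Sep 18, 1811 (1725 left).
−365 (one year) → Sep 18, 1810 (1360 left).
−365 (one year) → Sep 18, 1809 (995 left).
−365 (one year) → Sep 18, 1808 (630 left).
−366 (one year; includes Feb 29, 1808) → Sep 18, 1807 (264 left).
−18 → Aug 31, 1807 (end of Aug, 31 days; 246 left).
−31 → Jul 31, 1807 (end of Jul, 31 days; 215 left).
−31 → Jun 30, 1807 (end of Jun, 30 days; 184 left).
−30 → May 31, 1807 (end of May, 31 days; 154 left).
−31 → Apr 30, 1807 (end of Apr, 30 days; 123 left).
−30 → Mar 31, 1807 (end of Mar, 31 days; 93 left).
−31 → Feb 28, 1807 (end of Feb, 28 days; 62 left).
−28 → Jan 31, 1807 (end of Jan, 31 days; 34 left).
−31 → Dec 31, 1806 (end of Dec, 31 days; 3 left).
−3 → Dec 28, 1806.

December 28, 1806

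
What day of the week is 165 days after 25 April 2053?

Tuesday

Apr 25, 2053 is a Friday.
165 mod 7 = 4, so 165 days after a Friday is Friday + 4 = Tuesday.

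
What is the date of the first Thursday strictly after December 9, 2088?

Dec 9, 2088 is a Thursday.
From Thursday to the next Thursday is 7 days.
Dec 9, 2088 + 7 = Dec 16, 2088.

December 16, 2088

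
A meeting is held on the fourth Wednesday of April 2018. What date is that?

April 25, 2018

April 1, 2018 is a Sunday.
The first Wednesday is therefore April 4 (3 days later).
The fourth Wednesday is 4 + 3×7 = April 25.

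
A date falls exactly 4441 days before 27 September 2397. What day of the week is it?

First find the weekday of Sep 27, 2397. Doomsday rule: the anchor day for the 2300s is Wednesday. For year 97: 97÷12 = 8 r 1, and 1÷4 = 0, so 8+1+0 = 9.
Wednesday + 9 ≡ Friday — that's 2397's doomsday.
In September the doomsday date is Sep 5.
Sep 27 is 22 days after Sep 5; 22 mod 7 = 1, so Friday + 1 = Saturday.
4441 mod 7 = 3, so 4441 days before a Saturday is Saturday − 3 = Wednesday.

Wednesday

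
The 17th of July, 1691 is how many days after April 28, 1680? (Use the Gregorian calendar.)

4097

Apr 28, 1680 → Apr 28, 1681: 365 days.
Apr 28, 1681 → Apr 28, 1682: 365 days.
Apr 28, 1682 → Apr 28, 1683: 365 days.
Apr 28, 1683 → Apr 28, 1684: 366 days (Feb 29, 1684 is in that span).
Apr 28, 1684 → Apr 28, 1685: 365 days.
Apr 28, 1685 → Apr 28, 1686: 365 days.
Apr 28, 1686 → Apr 28, 1687: 365 days.
Apr 28, 1687 → Apr 28, 1688: 366 days (Feb 29, 1688 is in that span).
Apr 28, 1688 → Apr 28, 1689: 365 days.
Apr 28, 1689 → Apr 28, 1690: 365 days.
Apr 28, 1690 → Apr 28, 1691: 365 days.
Apr 28, 1691 → May 28, 1691: 30 days (April has 30).
May 28, 1691 → Jun 28, 1691: 31 days (May has 31).
Jun 28, 1691 → Jul 17, 1691: 19 days.
Total: 4097 days.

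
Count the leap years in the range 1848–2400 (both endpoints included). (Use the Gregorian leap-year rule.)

135

Multiples of 4 in [1848,2400]: 139.
Of those, multiples of 100: 6 (not leap unless ÷400).
Multiples of 400: 2.
Leap years = 139 − 6 + 2 = 135.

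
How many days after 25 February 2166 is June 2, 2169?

1193

Feb 25, 2166 → Feb 25, 2167: 365 days.
Feb 25, 2167 → Feb 25, 2168: 365 days.
Feb 25, 2168 → Feb 25, 2169: 366 days (Feb 29, 2168 is in that span).
Feb 25, 2169 → Mar 25, 2169: 28 days (February has 28).
Mar 25, 2169 → Apr 25, 2169: 31 days (March has 31).
Apr 25, 2169 → May 25, 2169: 30 days (April has 30).
May 25, 2169 → Jun 2, 2169: 8 days.
Total: 1193 days.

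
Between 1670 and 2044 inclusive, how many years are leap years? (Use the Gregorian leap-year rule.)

91

Multiples of 4 in [1670,2044]: 94.
Of those, multiples of 100: 4 (not leap unless ÷400).
Multiples of 400: 1.
Leap years = 94 − 4 + 1 = 91.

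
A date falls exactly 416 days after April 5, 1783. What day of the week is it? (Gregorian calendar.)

First find the weekday of Apr 5, 1783. Doomsday rule: the anchor day for the 1700s is Sunday. For year 83: 83÷12 = 6 r 11, and 11÷4 = 2, so 6+11+2 = 19.
Sunday + 19 ≡ Friday — that's 1783's doomsday.
In April the doomsday date is Apr 4.
Apr 5 is 1 day after Apr 4; 1 mod 7 = 1, so Friday + 1 = Saturday.
416 mod 7 = 3, so 416 days after a Saturday is Saturday + 3 = Tuesday.

Tuesday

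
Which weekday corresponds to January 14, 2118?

Doomsday rule: the anchor day for the 2100s is Sunday. For year 18: 18÷12 = 1 r 6, and 6÷4 = 1, so 1+6+1 = 8.
Sunday + 8 ≡ Monday — that's 2118's doomsday.
In January the doomsday date is Jan 3 (2118 is not a leap year).
Jan 14 is 11 days after Jan 3; 11 mod 7 = 4, so Monday + 4 = Friday.

Friday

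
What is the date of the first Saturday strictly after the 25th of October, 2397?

November 1, 2397

Oct 25, 2397 is a Saturday.
From Saturday to the next Saturday is 7 days.
Oct 25, 2397 + 7 = Nov 1, 2397.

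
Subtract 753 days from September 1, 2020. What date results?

−366 (one year; includes Feb 29, 2020) → Sep 1, 2019 (387 left).
−1 → Aug 31, 2019 (end of Aug, 31 days; 386 left).
−31 → Jul 31, 2019 (end of Jul, 31 days; 355 left).
−31 → Jun 30, 2019 (end of Jun, 30 days; 324 left).
−30 → May 31, 2019 (end of May, 31 days; 294 left).
−31 → Apr 30, 2019 (end of Apr, 30 days; 263 left).
−30 → Mar 31, 2019 (end of Mar, 31 days; 233 left).
−31 → Feb 28, 2019 (end of Feb, 28 days; 202 left).
−28 → Jan 31, 2019 (end of Jan, 31 days; 174 left).
−31 → Dec 31, 2018 (end of Dec, 31 days; 143 left).
−31 → Nov 30, 2018 (end of Nov, 30 days; 112 left).
−30 → Oct 31, 2018 (end of Oct, 31 days; 82 left).
−31 → Sep 30, 2018 (end of Sep, 30 days; 51 left).
−30 → Aug 31, 2018 (end of Aug, 31 days; 21 left).
−21 → Aug 10, 2018.

August 10, 2018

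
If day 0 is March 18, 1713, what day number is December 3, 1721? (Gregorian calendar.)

3182

Mar 18, 1713 → Mar 18, 1714: 365 days.
Mar 18, 1714 → Mar 18, 1715: 365 days.
Mar 18, 1715 → Mar 18, 1716: 366 days (Feb 29, 1716 is in that span).
Mar 18, 1716 → Mar 18, 1717: 365 days.
Mar 18, 1717 → Mar 18, 1718: 365 days.
Mar 18, 1718 → Mar 18, 1719: 365 days.
Mar 18, 1719 → Mar 18, 1720: 366 days (Feb 29, 1720 is in that span).
Mar 18, 1720 → Mar 18, 1721: 365 days.
Mar 18, 1721 → Apr 18, 1721: 31 days (March has 31).
Apr 18, 1721 → May 18, 1721: 30 days (April has 30).
May 18, 1721 → Jun 18, 1721: 31 days (May has 31).
Jun 18, 1721 → Jul 18, 1721: 30 days (June has 30).
Jul 18, 1721 → Aug 18, 1721: 31 days (July has 31).
Aug 18, 1721 → Sep 18, 1721: 31 days (August has 31).
Sep 18, 1721 → Oct 18, 1721: 30 days (September has 30).
Oct 18, 1721 → Nov 18, 1721: 31 days (October has 31).
Nov 18, 1721 → Dec 3, 1721: 15 days.
Total: 3182 days.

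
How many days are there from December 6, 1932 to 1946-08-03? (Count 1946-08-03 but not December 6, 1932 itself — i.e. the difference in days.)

Dec 6, 1932 → Dec 6, 1933: 365 days.
Dec 6, 1933 → Dec 6, 1934: 365 days.
Dec 6, 1934 → Dec 6, 1935: 365 days.
Dec 6, 1935 → Dec 6, 1936: 366 days (Feb 29, 1936 is in that span).
Dec 6, 1936 → Dec 6, 1937: 365 days.
Dec 6, 1937 → Dec 6, 1938: 365 days.
Dec 6, 1938 → Dec 6, 1939: 365 days.
Dec 6, 1939 → Dec 6, 1940: 366 days (Feb 29, 1940 is in that span).
Dec 6, 1940 → Dec 6, 1941: 365 days.
Dec 6, 1941 → Dec 6, 1942: 365 days.
Dec 6, 1942 → Dec 6, 1943: 365 days.
Dec 6, 1943 → Dec 6, 1944: 366 days (Feb 29, 1944 is in that span).
Dec 6, 1944 → Dec 6, 1945: 365 days.
Dec 6, 1945 → Jan 6, 1946: 31 days (December has 31).
Jan 6, 1946 → Feb 6, 1946: 31 days (January has 31).
Feb 6, 1946 → Mar 6, 1946: 28 days (February has 28).
Mar 6, 1946 → Apr 6, 1946: 31 days (March has 31).
Apr 6, 1946 → May 6, 1946: 30 days (April has 30).
May 6, 1946 → Jun 6, 1946: 31 days (May has 31).
Jun 6, 1946 → Jul 6, 1946: 30 days (June has 30).
Jul 6, 1946 → Aug 3, 1946: 28 days.
Total: 4988 days.

4988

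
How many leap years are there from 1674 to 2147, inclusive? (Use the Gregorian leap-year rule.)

Multiples of 4 in [1674,2147]: 118.
Of those, multiples of 100: 5 (not leap unless ÷400).
Multiples of 400: 1.
Leap years = 118 − 5 + 1 = 114.

114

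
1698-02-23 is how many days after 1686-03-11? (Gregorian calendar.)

Mar 11, 1686 → Mar 11, 1687: 365 days.
Mar 11, 1687 → Mar 11, 1688: 366 days (Feb 29, 1688 is in that span).
Mar 11, 1688 → Mar 11, 1689: 365 days.
Mar 11, 1689 → Mar 11, 1690: 365 days.
Mar 11, 1690 → Mar 11, 1691: 365 days.
Mar 11, 1691 → Mar 11, 1692: 366 days (Feb 29, 1692 is in that span).
Mar 11, 1692 → Mar 11, 1693: 365 days.
Mar 11, 1693 → Mar 11, 1694: 365 days.
Mar 11, 1694 → Mar 11, 1695: 365 days.
Mar 11, 1695 → Mar 11, 1696: 366 days (Feb 29, 1696 is in that span).
Mar 11, 1696 → Mar 11, 1697: 365 days.
Mar 11, 1697 → Apr 11, 1697: 31 days (March has 31).
Apr 11, 1697 → May 11, 1697: 30 days (April has 30).
May 11, 1697 → Jun 11, 1697: 31 days (May has 31).
Jun 11, 1697 → Jul 11, 1697: 30 days (June has 30).
Jul 11, 1697 → Aug 11, 1697: 31 days (July has 31).
Aug 11, 1697 → Sep 11, 1697: 31 days (August has 31).
Sep 11, 1697 → Oct 11, 1697: 30 days (September has 30).
Oct 11, 1697 → Nov 11, 1697: 31 days (October has 31).
Nov 11, 1697 → Dec 11, 1697: 30 days (November has 30).
Dec 11, 1697 → Jan 11, 1698: 31 days (December has 31).
Jan 11, 1698 → Feb 11, 1698: 31 days (January has 31).
Feb 11, 1698 → Feb 23, 1698: 12 days.
Total: 4367 days.

4367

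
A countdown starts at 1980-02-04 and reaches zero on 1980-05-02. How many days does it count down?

Feb 4, 1980 → Mar 4, 1980: 29 days (February has 29).
Mar 4, 1980 → Apr 4, 1980: 31 days (March has 31).
Apr 4, 1980 → May 2, 1980: 28 days.
Total: 88 days.

88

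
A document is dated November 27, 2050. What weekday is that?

January 1, 2050 is a Saturday.
Jan 1, 2050 → Feb 1, 2050: 31 days (January has 31).
Feb 1, 2050 → Mar 1, 2050: 28 days (February has 28).
Mar 1, 2050 → Apr 1, 2050: 31 days (March has 31).
Apr 1, 2050 → May 1, 2050: 30 days (April has 30).
May 1, 2050 → Jun 1, 2050: 31 days (May has 31).
Jun 1, 2050 → Jul 1, 2050: 30 days (June has 30).
Jul 1, 2050 → Aug 1, 2050: 31 days (July has 31).
Aug 1, 2050 → Sep 1, 2050: 31 days (August has 31).
Sep 1, 2050 → Oct 1, 2050: 30 days (September has 30).
Oct 1, 2050 → Nov 1, 2050: 31 days (October has 31).
Nov 1, 2050 → Nov 27, 2050: 26 days.
Total: 330 days.
330 mod 7 = 1, so Saturday + 1 = Sunday.

Sunday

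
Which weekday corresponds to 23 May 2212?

Saturday

Doomsday rule: the anchor day for the 2200s is Friday. For year 12: 12÷12 = 1 r 0, and 0÷4 = 0, so 1+0+0 = 1.
Friday + 1 ≡ Saturday — that's 2212's doomsday.
In May the doomsday date is May 9.
May 23 is 14 days after May 9; 14 mod 7 = 0, so Saturday + 0 = Saturday.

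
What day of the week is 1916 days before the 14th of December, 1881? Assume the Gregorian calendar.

Dec 14, 1881 is a Wednesday.
1916 mod 7 = 5, so 1916 days before a Wednesday is Wednesday − 5 = Friday.

Friday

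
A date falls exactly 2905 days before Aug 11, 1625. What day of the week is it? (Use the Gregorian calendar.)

Monday

First find the weekday of Aug 11, 1625. Doomsday rule: the anchor day for the 1600s is Tuesday. For year 25: 25÷12 = 2 r 1, and 1÷4 = 0, so 2+1+0 = 3.
Tuesday + 3 ≡ Friday — that's 1625's doomsday.
In August the doomsday date is Aug 8.
Aug 11 is 3 days after Aug 8; 3 mod 7 = 3, so Friday + 3 = Monday.
2905 mod 7 = 0, so 2905 days before a Monday is Monday − 0 = Monday.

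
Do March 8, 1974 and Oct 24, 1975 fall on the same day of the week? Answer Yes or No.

From Mar 8, 1974 to Oct 24, 1975 is 595 days.
595 mod 7 = 0, so they are the same weekday.
(Mar 8, 1974 is a Friday; Oct 24, 1975 is a Friday.)

Yes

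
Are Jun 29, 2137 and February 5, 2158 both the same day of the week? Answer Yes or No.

No

From Jun 29, 2137 to Feb 5, 2158 is 7526 days.
7526 mod 7 = 1, so they are different weekdays.
(Jun 29, 2137 is a Saturday; Feb 5, 2158 is a Sunday.)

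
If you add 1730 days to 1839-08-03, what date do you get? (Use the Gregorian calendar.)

April 28, 1844

+366 (one year; includes Feb 29, 1840) → Aug 3, 1840 (1364 left).
+365 (one year) → Aug 3, 1841 (999 left).
+365 (one year) → Aug 3, 1842 (634 left).
+365 (one year) → Aug 3, 1843 (269 left).
Aug has 31 days: +29 → Sep 1, 1843 (240 left).
Sep has 30 days: +30 → Oct 1, 1843 (210 left).
Oct has 31 days: +31 → Nov 1, 1843 (179 left).
Nov has 30 days: +30 → Dec 1, 1843 (149 left).
Dec has 31 days: +31 → Jan 1, 1844 (118 left).
Jan has 31 days: +31 → Feb 1, 1844 (87 left).
Feb has 29 days: +29 → Mar 1, 1844 (58 left).
Mar has 31 days: +31 → Apr 1, 1844 (27 left).
+27 → Apr 28, 1844.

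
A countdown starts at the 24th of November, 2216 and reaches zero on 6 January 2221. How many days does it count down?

1504

Nov 24, 2216 → Nov 24, 2217: 365 days.
Nov 24, 2217 → Nov 24, 2218: 365 days.
Nov 24, 2218 → Nov 24, 2219: 365 days.
Nov 24, 2219 → Nov 24, 2220: 366 days (Feb 29, 2220 is in that span).
Nov 24, 2220 → Dec 24, 2220: 30 days (November has 30).
Dec 24, 2220 → Jan 6, 2221: 13 days.
Total: 1504 days.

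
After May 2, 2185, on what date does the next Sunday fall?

May 8, 2185

May 2, 2185 is a Monday.
From Monday to the next Sunday is 6 days.
May 2, 2185 + 6 = May 8, 2185.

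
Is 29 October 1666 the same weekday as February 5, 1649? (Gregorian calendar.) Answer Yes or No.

Yes

From Feb 5, 1649 to Oct 29, 1666 is 6475 days.
6475 mod 7 = 0, so they are the same weekday.
(Feb 5, 1649 is a Friday; Oct 29, 1666 is a Friday.)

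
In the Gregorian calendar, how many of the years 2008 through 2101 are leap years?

Multiples of 4 in [2008,2101]: 24.
Of those, multiples of 100: 1 (not leap unless ÷400).
Multiples of 400: 0.
Leap years = 24 − 1 + 0 = 23.

23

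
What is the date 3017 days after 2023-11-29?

+366 (one year; includes Feb 29, 2024) → Nov 29, 2024 (2651 left).
+365 (one year) → Nov 29, 2025 (2286 left).
+365 (one year) → Nov 29, 2026 (1921 left).
+365 (one year) → Nov 29, 2027 (1556 left).
+366 (one year; includes Feb 29, 2028) → Nov 29, 2028 (1190 left).
+365 (one year) → Nov 29, 2029 (825 left).
+365 (one year) → Nov 29, 2030 (460 left).
+365 (one year) → Nov 29, 2031 (95 left).
Nov has 30 days: +2 → Dec 1, 2031 (93 left).
Dec has 31 days: +31 → Jan 1, 2032 (62 left).
Jan has 31 days: +31 → Feb 1, 2032 (31 left).
Feb has 29 days: +29 → Mar 1, 2032 (2 left).
+2 → Mar 3, 2032.

March 3, 2032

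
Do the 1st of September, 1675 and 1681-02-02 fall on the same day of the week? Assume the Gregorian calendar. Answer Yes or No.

Yes

From Sep 1, 1675 to Feb 2, 1681 is 1981 days.
1981 mod 7 = 0, so they are the same weekday.
(Sep 1, 1675 is a Sunday; Feb 2, 1681 is a Sunday.)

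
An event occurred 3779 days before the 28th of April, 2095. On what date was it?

−365 (one year) → Apr 28, 2094 (3414 left).
−365 (one year) → Apr 28, 2093 (3049 left).
−365 (one year) → Apr 28, 2092 (2684 left).
−366 (one year; includes Feb 29, 2092) → Apr 28, 2091 (2318 left).
−365 (one year) → Apr 28, 2090 (1953 left).
−365 (one year) → Apr 28, 2089 (1588 left).
−365 (one year) → Apr 28, 2088 (1223 left).
−366 (one year; includes Feb 29, 2088) → Apr 28, 2087 (857 left).
−365 (one year) → Apr 28, 2086 (492 left).
−365 (one year) → Apr 28, 2085 (127 left).
−28 → Mar 31, 2085 (end of Mar, 31 days; 99 left).
−31 → Feb 28, 2085 (end of Feb, 28 days; 68 left).
−28 → Jan 31, 2085 (end of Jan, 31 days; 40 left).
−31 → Dec 31, 2084 (end of Dec, 31 days; 9 left).
−9 → Dec 22, 2084.

December 22, 2084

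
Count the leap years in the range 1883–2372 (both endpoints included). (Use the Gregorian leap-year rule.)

119

Multiples of 4 in [1883,2372]: 123.
Of those, multiples of 100: 5 (not leap unless ÷400).
Multiples of 400: 1.
Leap years = 123 − 5 + 1 = 119.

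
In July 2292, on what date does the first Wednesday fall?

July 6, 2292

July 1, 2292 is a Friday.
The first Wednesday is therefore July 6 (5 days later).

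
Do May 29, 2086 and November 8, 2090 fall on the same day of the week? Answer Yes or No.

Yes

From May 29, 2086 to Nov 8, 2090 is 1624 days.
1624 mod 7 = 0, so they are the same weekday.
(May 29, 2086 is a Wednesday; Nov 8, 2090 is a Wednesday.)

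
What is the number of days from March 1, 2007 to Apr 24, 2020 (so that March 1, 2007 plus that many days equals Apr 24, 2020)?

4803

Mar 1, 2007 → Mar 1, 2008: 366 days (Feb 29, 2008 is in that span).
Mar 1, 2008 → Mar 1, 2009: 365 days.
Mar 1, 2009 → Mar 1, 2010: 365 days.
Mar 1, 2010 → Mar 1, 2011: 365 days.
Mar 1, 2011 → Mar 1, 2012: 366 days (Feb 29, 2012 is in that span).
Mar 1, 2012 → Mar 1, 2013: 365 days.
Mar 1, 2013 → Mar 1, 2014: 365 days.
Mar 1, 2014 → Mar 1, 2015: 365 days.
Mar 1, 2015 → Mar 1, 2016: 366 days (Feb 29, 2016 is in that span).
Mar 1, 2016 → Mar 1, 2017: 365 days.
Mar 1, 2017 → Mar 1, 2018: 365 days.
Mar 1, 2018 → Mar 1, 2019: 365 days.
Mar 1, 2019 → Mar 1, 2020: 366 days (Feb 29, 2020 is in that span).
Mar 1, 2020 → Apr 1, 2020: 31 days (March has 31).
Apr 1, 2020 → Apr 24, 2020: 23 days.
Total: 4803 days.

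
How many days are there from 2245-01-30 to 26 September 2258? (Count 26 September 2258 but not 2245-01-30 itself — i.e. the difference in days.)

Jan 30, 2245 → Jan 30, 2246: 365 days.
Jan 30, 2246 → Jan 30, 2247: 365 days.
Jan 30, 2247 → Jan 30, 2248: 365 days.
Jan 30, 2248 → Jan 30, 2249: 366 days (Feb 29, 2248 is in that span).
Jan 30, 2249 → Jan 30, 2250: 365 days.
Jan 30, 2250 → Jan 30, 2251: 365 days.
Jan 30, 2251 → Jan 30, 2252: 365 days.
Jan 30, 2252 → Jan 30, 2253: 366 days (Feb 29, 2252 is in that span).
Jan 30, 2253 → Jan 30, 2254: 365 days.
Jan 30, 2254 → Jan 30, 2255: 365 days.
Jan 30, 2255 → Jan 30, 2256: 365 days.
Jan 30, 2256 → Jan 30, 2257: 366 days (Feb 29, 2256 is in that span).
Jan 30, 2257 → Jan 30, 2258: 365 days.
Jan 30, 2258 → Feb 28, 2258: 29 days (January has 31).
Feb 28, 2258 → Mar 28, 2258: 28 days (February has 28).
Mar 28, 2258 → Apr 28, 2258: 31 days (March has 31).
Apr 28, 2258 → May 28, 2258: 30 days (April has 30).
May 28, 2258 → Jun 28, 2258: 31 days (May has 31).
Jun 28, 2258 → Jul 28, 2258: 30 days (June has 30).
Jul 28, 2258 → Aug 28, 2258: 31 days (July has 31).
Aug 28, 2258 → Sep 26, 2258: 29 days.
Total: 4987 days.

4987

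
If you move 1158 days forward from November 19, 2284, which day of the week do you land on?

Nov 19, 2284 is a Wednesday.
1158 mod 7 = 3, so 1158 days after a Wednesday is Wednesday + 3 = Saturday.

Saturday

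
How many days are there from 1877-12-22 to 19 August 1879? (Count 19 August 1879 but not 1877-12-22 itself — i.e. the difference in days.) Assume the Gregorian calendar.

605

Dec 22, 1877 → Dec 22, 1878: 365 days.
Dec 22, 1878 → Jan 22, 1879: 31 days (December has 31).
Jan 22, 1879 → Feb 22, 1879: 31 days (January has 31).
Feb 22, 1879 → Mar 22, 1879: 28 days (February has 28).
Mar 22, 1879 → Apr 22, 1879: 31 days (March has 31).
Apr 22, 1879 → May 22, 1879: 30 days (April has 30).
May 22, 1879 → Jun 22, 1879: 31 days (May has 31).
Jun 22, 1879 → Jul 22, 1879: 30 days (June has 30).
Jul 22, 1879 → Aug 19, 1879: 28 days.
Total: 605 days.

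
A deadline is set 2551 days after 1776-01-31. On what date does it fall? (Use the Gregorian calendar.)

January 25, 1783

+366 (one year; includes Feb 29, 1776) → Jan 31, 1777 (2185 left).
+365 (one year) → Jan 31, 1778 (1820 left).
+365 (one year) → Jan 31, 1779 (1455 left).
+365 (one year) → Jan 31, 1780 (1090 left).
+366 (one year; includes Feb 29, 1780) → Jan 31, 1781 (724 left).
+365 (one year) → Jan 31, 1782 (359 left).
Jan has 31 days: +1 → Feb 1, 1782 (358 left).
Feb has 28 days: +28 → Mar 1, 1782 (330 left).
Mar has 31 days: +31 → Apr 1, 1782 (299 left).
Apr has 30 days: +30 → May 1, 1782 (269 left).
May has 31 days: +31 → Jun 1, 1782 (238 left).
Jun has 30 days: +30 → Jul 1, 1782 (208 left).
Jul has 31 days: +31 → Aug 1, 1782 (177 left).
Aug has 31 days: +31 → Sep 1, 1782 (146 left).
Sep has 30 days: +30 → Oct 1, 1782 (116 left).
Oct has 31 days: +31 → Nov 1, 1782 (85 left).
Nov has 30 days: +30 → Dec 1, 1782 (55 left).
Dec has 31 days: +31 → Jan 1, 1783 (24 left).
+24 → Jan 25, 1783.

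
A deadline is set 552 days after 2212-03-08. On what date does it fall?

September 11, 2213

+365 (one year) → Mar 8, 2213 (187 left).
Mar has 31 days: +24 → Apr 1, 2213 (163 left).
Apr has 30 days: +30 → May 1, 2213 (133 left).
May has 31 days: +31 → Jun 1, 2213 (102 left).
Jun has 30 days: +30 → Jul 1, 2213 (72 left).
Jul has 31 days: +31 → Aug 1, 2213 (41 left).
Aug has 31 days: +31 → Sep 1, 2213 (10 left).
+10 → Sep 11, 2213.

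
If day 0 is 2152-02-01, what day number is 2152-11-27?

300

Feb 1, 2152 → Mar 1, 2152: 29 days (February has 29).
Mar 1, 2152 → Apr 1, 2152: 31 days (March has 31).
Apr 1, 2152 → May 1, 2152: 30 days (April has 30).
May 1, 2152 → Jun 1, 2152: 31 days (May has 31).
Jun 1, 2152 → Jul 1, 2152: 30 days (June has 30).
Jul 1, 2152 → Aug 1, 2152: 31 days (July has 31).
Aug 1, 2152 → Sep 1, 2152: 31 days (August has 31).
Sep 1, 2152 → Oct 1, 2152: 30 days (September has 30).
Oct 1, 2152 → Nov 1, 2152: 31 days (October has 31).
Nov 1, 2152 → Nov 27, 2152: 26 days.
Total: 300 days.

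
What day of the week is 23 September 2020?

Wednesday

Doomsday rule: the anchor day for the 2000s is Tuesday. For year 20: 20÷12 = 1 r 8, and 8÷4 = 2, so 1+8+2 = 11.
Tuesday + 11 ≡ Saturday — that's 2020's doomsday.
In September the doomsday date is Sep 5.
Sep 23 is 18 days after Sep 5; 18 mod 7 = 4, so Saturday + 4 = Wednesday.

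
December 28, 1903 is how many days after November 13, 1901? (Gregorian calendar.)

Nov 13, 1901 → Nov 13, 1902: 365 days.
Nov 13, 1902 → Nov 13, 1903: 365 days.
Nov 13, 1903 → Dec 13, 1903: 30 days (November has 30).
Dec 13, 1903 → Dec 28, 1903: 15 days.
Total: 775 days.

775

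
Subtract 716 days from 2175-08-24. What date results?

−365 (one year) → Aug 24, 2174 (351 left).
−24 → Jul 31, 2174 (end of Jul, 31 days; 327 left).
−31 → Jun 30, 2174 (end of Jun, 30 days; 296 left).
−30 → May 31, 2174 (end of May, 31 days; 266 left).
−31 → Apr 30, 2174 (end of Apr, 30 days; 235 left).
−30 → Mar 31, 2174 (end of Mar, 31 days; 205 left).
−31 → Feb 28, 2174 (end of Feb, 28 days; 174 left).
−28 → Jan 31, 2174 (end of Jan, 31 days; 146 left).
−31 → Dec 31, 2173 (end of Dec, 31 days; 115 left).
−31 → Nov 30, 2173 (end of Nov, 30 days; 84 left).
−30 → Oct 31, 2173 (end of Oct, 31 days; 54 left).
−31 → Sep 30, 2173 (end of Sep, 30 days; 23 left).
−23 → Sep 7, 2173.

September 7, 2173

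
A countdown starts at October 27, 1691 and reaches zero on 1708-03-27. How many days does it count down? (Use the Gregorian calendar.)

Oct 27, 1691 → Oct 27, 1692: 366 days (Feb 29, 1692 is in that span).
Oct 27, 1692 → Oct 27, 1693: 365 days.
Oct 27, 1693 → Oct 27, 1694: 365 days.
Oct 27, 1694 → Oct 27, 1695: 365 days.
Oct 27, 1695 → Oct 27, 1696: 366 days (Feb 29, 1696 is in that span).
Oct 27, 1696 → Oct 27, 1697: 365 days.
Oct 27, 1697 → Oct 27, 1698: 365 days.
Oct 27, 1698 → Oct 27, 1699: 365 days.
Oct 27, 1699 → Oct 27, 1700: 365 days.
Oct 27, 1700 → Oct 27, 1701: 365 days.
Oct 27, 1701 → Oct 27, 1702: 365 days.
Oct 27, 1702 → Oct 27, 1703: 365 days.
Oct 27, 1703 → Oct 27, 1704: 366 days (Feb 29, 1704 is in that span).
Oct 27, 1704 → Oct 27, 1705: 365 days.
Oct 27, 1705 → Oct 27, 1706: 365 days.
Oct 27, 1706 → Oct 27, 1707: 365 days.
Oct 27, 1707 → Nov 27, 1707: 31 days (October has 31).
Nov 27, 1707 → Dec 27, 1707: 30 days (November has 30).
Dec 27, 1707 → Jan 27, 1708: 31 days (December has 31).
Jan 27, 1708 → Feb 27, 1708: 31 days (January has 31).
Feb 27, 1708 → Mar 27, 1708: 29 days.
Total: 5995 days.

5995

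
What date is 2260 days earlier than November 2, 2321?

August 26, 2315

−365 (one year) → Nov 2, 2320 (1895 left).
−366 (one year; includes Feb 29, 2320) → Nov 2, 2319 (1529 left).
−365 (one year) → Nov 2, 2318 (1164 left).
−365 (one year) → Nov 2, 2317 (799 left).
−365 (one year) → Nov 2, 2316 (434 left).
−366 (one year; includes Feb 29, 2316) → Nov 2, 2315 (68 left).
−2 → Oct 31, 2315 (end of Oct, 31 days; 66 left).
−31 → Sep 30, 2315 (end of Sep, 30 days; 35 left).
−30 → Aug 31, 2315 (end of Aug, 31 days; 5 left).
−5 → Aug 26, 2315.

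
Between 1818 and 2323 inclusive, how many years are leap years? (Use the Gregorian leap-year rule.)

122

Multiples of 4 in [1818,2323]: 126.
Of those, multiples of 100: 5 (not leap unless ÷400).
Multiples of 400: 1.
Leap years = 126 − 5 + 1 = 122.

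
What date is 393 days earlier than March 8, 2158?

February 8, 2157

−8 → Feb 28, 2158 (end of Feb, 28 days; 385 left).
−28 → Jan 31, 2158 (end of Jan, 31 days; 357 left).
−31 → Dec 31, 2157 (end of Dec, 31 days; 326 left).
−31 → Nov 30, 2157 (end of Nov, 30 days; 295 left).
−30 → Oct 31, 2157 (end of Oct, 31 days; 265 left).
−31 → Sep 30, 2157 (end of Sep, 30 days; 234 left).
−30 → Aug 31, 2157 (end of Aug, 31 days; 204 left).
−31 → Jul 31, 2157 (end of Jul, 31 days; 173 left).
−31 → Jun 30, 2157 (end of Jun, 30 days; 142 left).
−30 → May 31, 2157 (end of May, 31 days; 112 left).
−31 → Apr 30, 2157 (end of Apr, 30 days; 81 left).
−30 → Mar 31, 2157 (end of Mar, 31 days; 51 left).
−31 → Feb 28, 2157 (end of Feb, 28 days; 20 left).
−20 → Feb 8, 2157.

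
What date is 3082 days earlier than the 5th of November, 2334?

−365 (one year) → Nov 5, 2333 (2717 left).
−365 (one year) → Nov 5, 2332 (2352 left).
−366 (one year; includes Feb 29, 2332) → Nov 5, 2331 (1986 left).
−365 (one year) → Nov 5, 2330 (1621 left).
−365 (one year) → Nov 5, 2329 (1256 left).
−365 (one year) → Nov 5, 2328 (891 left).
−366 (one year; includes Feb 29, 2328) → Nov 5, 2327 (525 left).
−365 (one year) → Nov 5, 2326 (160 left).
−5 → Oct 31, 2326 (end of Oct, 31 days; 155 left).
−31 → Sep 30, 2326 (end of Sep, 30 days; 124 left).
−30 → Aug 31, 2326 (end of Aug, 31 days; 94 left).
−31 → Jul 31, 2326 (end of Jul, 31 days; 63 left).
−31 → Jun 30, 2326 (end of Jun, 30 days; 32 left).
−30 → May 31, 2326 (end of May, 31 days; 2 left).
−2 → May 29, 2326.

May 29, 2326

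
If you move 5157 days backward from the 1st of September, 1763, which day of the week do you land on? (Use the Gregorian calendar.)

First find the weekday of Sep 1, 1763. Doomsday rule: the anchor day for the 1700s is Sunday. For year 63: 63÷12 = 5 r 3, and 3÷4 = 0, so 5+3+0 = 8.
Sunday + 8 ≡ Monday — that's 1763's doomsday.
In September the doomsday date is Sep 5.
Sep 1 is 4 days before Sep 5; 4 mod 7 = 4, so Monday − 4 = Thursday.
5157 mod 7 = 5, so 5157 days before a Thursday is Thursday − 5 = Saturday.

Saturday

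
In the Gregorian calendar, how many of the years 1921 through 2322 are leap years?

97

Multiples of 4 in [1921,2322]: 100.
Of those, multiples of 100: 4 (not leap unless ÷400).
Multiples of 400: 1.
Leap years = 100 − 4 + 1 = 97.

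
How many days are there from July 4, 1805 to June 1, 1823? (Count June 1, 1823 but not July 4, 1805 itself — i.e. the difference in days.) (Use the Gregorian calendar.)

Jul 4, 1805 → Jul 4, 1806: 365 days.
Jul 4, 1806 → Jul 4, 1807: 365 days.
Jul 4, 1807 → Jul 4, 1808: 366 days (Feb 29, 1808 is in that span).
Jul 4, 1808 → Jul 4, 1809: 365 days.
Jul 4, 1809 → Jul 4, 1810: 365 days.
Jul 4, 1810 → Jul 4, 1811: 365 days.
Jul 4, 1811 → Jul 4, 1812: 366 days (Feb 29, 1812 is in that span).
Jul 4, 1812 → Jul 4, 1813: 365 days.
Jul 4, 1813 → Jul 4, 1814: 365 days.
Jul 4, 1814 → Jul 4, 1815: 365 days.
Jul 4, 1815 → Jul 4, 1816: 366 days (Feb 29, 1816 is in that span).
Jul 4, 1816 → Jul 4, 1817: 365 days.
Jul 4, 1817 → Jul 4, 1818: 365 days.
Jul 4, 1818 → Jul 4, 1819: 365 days.
Jul 4, 1819 → Jul 4, 1820: 366 days (Feb 29, 1820 is in that span).
Jul 4, 1820 → Jul 4, 1821: 365 days.
Jul 4, 1821 → Jul 4, 1822: 365 days.
Jul 4, 1822 → Aug 4, 1822: 31 days (July has 31).
Aug 4, 1822 → Sep 4, 1822: 31 days (August has 31).
Sep 4, 1822 → Oct 4, 1822: 30 days (September has 30).
Oct 4, 1822 → Nov 4, 1822: 31 days (October has 31).
Nov 4, 1822 → Dec 4, 1822: 30 days (November has 30).
Dec 4, 1822 → Jan 4, 1823: 31 days (December has 31).
Jan 4, 1823 → Feb 4, 1823: 31 days (January has 31).
Feb 4, 1823 → Mar 4, 1823: 28 days (February has 28).
Mar 4, 1823 → Apr 4, 1823: 31 days (March has 31).
Apr 4, 1823 → May 4, 1823: 30 days (April has 30).
May 4, 1823 → Jun 1, 1823: 28 days.
Total: 6541 days.

6541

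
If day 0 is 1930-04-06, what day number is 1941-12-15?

Apr 6, 1930 → Apr 6, 1931: 365 days.
Apr 6, 1931 → Apr 6, 1932: 366 days (Feb 29, 1932 is in that span).
Apr 6, 1932 → Apr 6, 1933: 365 days.
Apr 6, 1933 → Apr 6, 1934: 365 days.
Apr 6, 1934 → Apr 6, 1935: 365 days.
Apr 6, 1935 → Apr 6, 1936: 366 days (Feb 29, 1936 is in that span).
Apr 6, 1936 → Apr 6, 1937: 365 days.
Apr 6, 1937 → Apr 6, 1938: 365 days.
Apr 6, 1938 → Apr 6, 1939: 365 days.
Apr 6, 1939 → Apr 6, 1940: 366 days (Feb 29, 1940 is in that span).
Apr 6, 1940 → Apr 6, 1941: 365 days.
Apr 6, 1941 → May 6, 1941: 30 days (April has 30).
May 6, 1941 → Jun 6, 1941: 31 days (May has 31).
Jun 6, 1941 → Jul 6, 1941: 30 days (June has 30).
Jul 6, 1941 → Aug 6, 1941: 31 days (July has 31).
Aug 6, 1941 → Sep 6, 1941: 31 days (August has 31).
Sep 6, 1941 → Oct 6, 1941: 30 days (September has 30).
Oct 6, 1941 → Nov 6, 1941: 31 days (October has 31).
Nov 6, 1941 → Dec 6, 1941: 30 days (November has 30).
Dec 6, 1941 → Dec 15, 1941: 9 days.
Total: 4271 days.

4271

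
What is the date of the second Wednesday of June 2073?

June 1, 2073 is a Thursday.
The first Wednesday is therefore June 7 (6 days later).
The second Wednesday is 7 + 1×7 = June 14.

June 14, 2073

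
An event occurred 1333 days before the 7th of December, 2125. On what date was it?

−365 (one year) → Dec 7, 2124 (968 left).
−366 (one year; includes Feb 29, 2124) → Dec 7, 2123 (602 left).
−365 (one year) → Dec 7, 2122 (237 left).
−7 → Nov 30, 2122 (end of Nov, 30 days; 230 left).
−30 → Oct 31, 2122 (end of Oct, 31 days; 200 left).
−31 → Sep 30, 2122 (end of Sep, 30 days; 169 left).
−30 → Aug 31, 2122 (end of Aug, 31 days; 139 left).
−31 → Jul 31, 2122 (end of Jul, 31 days; 108 left).
−31 → Jun 30, 2122 (end of Jun, 30 days; 77 left).
−30 → May 31, 2122 (end of May, 31 days; 47 left).
−31 → Apr 30, 2122 (end of Apr, 30 days; 16 left).
−16 → Apr 14, 2122.

April 14, 2122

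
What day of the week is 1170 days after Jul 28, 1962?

Sunday

First find the weekday of Jul 28, 1962. Doomsday rule: the anchor day for the 1900s is Wednesday. For year 62: 62÷12 = 5 r 2, and 2÷4 = 0, so 5+2+0 = 7.
Wednesday + 7 ≡ Wednesday — that's 1962's doomsday.
In July the doomsday date is Jul 11.
Jul 28 is 17 days after Jul 11; 17 mod 7 = 3, so Wednesday + 3 = Saturday.
1170 mod 7 = 1, so 1170 days after a Saturday is Saturday + 1 = Sunday.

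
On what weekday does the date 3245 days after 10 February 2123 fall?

First find the weekday of Feb 10, 2123. Doomsday rule: the anchor day for the 2100s is Sunday. For year 23: 23÷12 = 1 r 11, and 11÷4 = 2, so 1+11+2 = 14.
Sunday + 14 ≡ Sunday — that's 2123's doomsday.
In February the doomsday date is Feb 28 (2123 is not a leap year).
Feb 10 is 18 days before Feb 28; 18 mod 7 = 4, so Sunday − 4 = Wednesday.
3245 mod 7 = 4, so 3245 days after a Wednesday is Wednesday + 4 = Sunday.

Sunday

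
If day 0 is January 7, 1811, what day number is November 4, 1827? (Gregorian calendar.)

Jan 7, 1811 → Jan 7, 1812: 365 days.
Jan 7, 1812 → Jan 7, 1813: 366 days (Feb 29, 1812 is in that span).
Jan 7, 1813 → Jan 7, 1814: 365 days.
Jan 7, 1814 → Jan 7, 1815: 365 days.
Jan 7, 1815 → Jan 7, 1816: 365 days.
Jan 7, 1816 → Jan 7, 1817: 366 days (Feb 29, 1816 is in that span).
Jan 7, 1817 → Jan 7, 1818: 365 days.
Jan 7, 1818 → Jan 7, 1819: 365 days.
Jan 7, 1819 → Jan 7, 1820: 365 days.
Jan 7, 1820 → Jan 7, 1821: 366 days (Feb 29, 1820 is in that span).
Jan 7, 1821 → Jan 7, 1822: 365 days.
Jan 7, 1822 → Jan 7, 1823: 365 days.
Jan 7, 1823 → Jan 7, 1824: 365 days.
Jan 7, 1824 → Jan 7, 1825: 366 days (Feb 29, 1824 is in that span).
Jan 7, 1825 → Jan 7, 1826: 365 days.
Jan 7, 1826 → Jan 7, 1827: 365 days.
Jan 7, 1827 → Feb 7, 1827: 31 days (January has 31).
Feb 7, 1827 → Mar 7, 1827: 28 days (February has 28).
Mar 7, 1827 → Apr 7, 1827: 31 days (March has 31).
Apr 7, 1827 → May 7, 1827: 30 days (April has 30).
May 7, 1827 → Jun 7, 1827: 31 days (May has 31).
Jun 7, 1827 → Jul 7, 1827: 30 days (June has 30).
Jul 7, 1827 → Aug 7, 1827: 31 days (July has 31).
Aug 7, 1827 → Sep 7, 1827: 31 days (August has 31).
Sep 7, 1827 → Oct 7, 1827: 30 days (September has 30).
Oct 7, 1827 → Nov 4, 1827: 28 days.
Total: 6145 days.

6145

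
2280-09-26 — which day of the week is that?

Sunday

Doomsday rule: the anchor day for the 2200s is Friday. For year 80: 80÷12 = 6 r 8, and 8÷4 = 2, so 6+8+2 = 16.
Friday + 16 ≡ Sunday — that's 2280's doomsday.
In September the doomsday date is Sep 5.
Sep 26 is 21 days after Sep 5; 21 mod 7 = 0, so Sunday + 0 = Sunday.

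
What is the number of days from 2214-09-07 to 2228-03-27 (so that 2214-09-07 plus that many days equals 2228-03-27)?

4950

Sep 7, 2214 → Sep 7, 2215: 365 days.
Sep 7, 2215 → Sep 7, 2216: 366 days (Feb 29, 2216 is in that span).
Sep 7, 2216 → Sep 7, 2217: 365 days.
Sep 7, 2217 → Sep 7, 2218: 365 days.
Sep 7, 2218 → Sep 7, 2219: 365 days.
Sep 7, 2219 → Sep 7, 2220: 366 days (Feb 29, 2220 is in that span).
Sep 7, 2220 → Sep 7, 2221: 365 days.
Sep 7, 2221 → Sep 7, 2222: 365 days.
Sep 7, 2222 → Sep 7, 2223: 365 days.
Sep 7, 2223 → Sep 7, 2224: 366 days (Feb 29, 2224 is in that span).
Sep 7, 2224 → Sep 7, 2225: 365 days.
Sep 7, 2225 → Sep 7, 2226: 365 days.
Sep 7, 2226 → Sep 7, 2227: 365 days.
Sep 7, 2227 → Oct 7, 2227: 30 days (September has 30).
Oct 7, 2227 → Nov 7, 2227: 31 days (October has 31).
Nov 7, 2227 → Dec 7, 2227: 30 days (November has 30).
Dec 7, 2227 → Jan 7, 2228: 31 days (December has 31).
Jan 7, 2228 → Feb 7, 2228: 31 days (January has 31).
Feb 7, 2228 → Mar 7, 2228: 29 days (February has 29).
Mar 7, 2228 → Mar 27, 2228: 20 days.
Total: 4950 days.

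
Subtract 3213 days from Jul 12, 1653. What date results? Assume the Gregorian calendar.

−365 (one year) → Jul 12, 1652 (2848 left).
−366 (one year; includes Feb 29, 1652) → Jul 12, 1651 (2482 left).
−365 (one year) → Jul 12, 1650 (2117 left).
−365 (one year) → Jul 12, 1649 (1752 left).
−365 (one year) → Jul 12, 1648 (1387 left).
−366 (one year; includes Feb 29, 1648) → Jul 12, 1647 (1021 left).
−365 (one year) → Jul 12, 1646 (656 left).
−365 (one year) → Jul 12, 1645 (291 left).
−12 → Jun 30, 1645 (end of Jun, 30 days; 279 left).
−30 → May 31, 1645 (end of May, 31 days; 249 left).
−31 → Apr 30, 1645 (end of Apr, 30 days; 218 left).
−30 → Mar 31, 1645 (end of Mar, 31 days; 188 left).
−31 → Feb 28, 1645 (end of Feb, 28 days; 157 left).
−28 → Jan 31, 1645 (end of Jan, 31 days; 129 left).
−31 → Dec 31, 1644 (end of Dec, 31 days; 98 left).
−31 → Nov 30, 1644 (end of Nov, 30 days; 67 left).
−30 → Oct 31, 1644 (end of Oct, 31 days; 37 left).
−31 → Sep 30, 1644 (end of Sep, 30 days; 6 left).
−6 → Sep 24, 1644.

September 24, 1644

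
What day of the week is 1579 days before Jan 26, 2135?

First find the weekday of Jan 26, 2135. Doomsday rule: the anchor day for the 2100s is Sunday. For year 35: 35÷12 = 2 r 11, and 11÷4 = 2, so 2+11+2 = 15.
Sunday + 15 ≡ Monday — that's 2135's doomsday.
In January the doomsday date is Jan 3 (2135 is not a leap year).
Jan 26 is 23 days after Jan 3; 23 mod 7 = 2, so Monday + 2 = Wednesday.
1579 mod 7 = 4, so 1579 days before a Wednesday is Wednesday − 4 = Saturday.

Saturday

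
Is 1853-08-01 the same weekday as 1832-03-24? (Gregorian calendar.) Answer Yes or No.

From Mar 24, 1832 to Aug 1, 1853 is 7800 days.
7800 mod 7 = 2, so they are different weekdays.
(Mar 24, 1832 is a Saturday; Aug 1, 1853 is a Monday.)

No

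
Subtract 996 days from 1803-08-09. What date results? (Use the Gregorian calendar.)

November 16, 1800

−365 (one year) → Aug 9, 1802 (631 left).
−365 (one year) → Aug 9, 1801 (266 left).
−9 → Jul 31, 1801 (end of Jul, 31 days; 257 left).
−31 → Jun 30, 1801 (end of Jun, 30 days; 226 left).
−30 → May 31, 1801 (end of May, 31 days; 196 left).
−31 → Apr 30, 1801 (end of Apr, 30 days; 165 left).
−30 → Mar 31, 1801 (end of Mar, 31 days; 135 left).
−31 → Feb 28, 1801 (end of Feb, 28 days; 104 left).
−28 → Jan 31, 1801 (end of Jan, 31 days; 76 left).
−31 → Dec 31, 1800 (end of Dec, 31 days; 45 left).
−31 → Nov 30, 1800 (end of Nov, 30 days; 14 left).
−14 → Nov 16, 1800.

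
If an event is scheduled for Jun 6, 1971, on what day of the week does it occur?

Doomsday rule: the anchor day for the 1900s is Wednesday. For year 71: 71÷12 = 5 r 11, and 11÷4 = 2, so 5+11+2 = 18.
Wednesday + 18 ≡ Sunday — that's 1971's doomsday.
In June the doomsday date is Jun 6.
Jun 6 is the doomsday itself: Sunday.

Sunday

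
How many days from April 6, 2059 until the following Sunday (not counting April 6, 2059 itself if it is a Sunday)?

7

Apr 6, 2059 is a Sunday.
From Sunday to the next Sunday is 7 days.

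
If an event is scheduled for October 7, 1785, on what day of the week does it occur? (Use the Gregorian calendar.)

Friday

Doomsday rule: the anchor day for the 1700s is Sunday. For year 85: 85÷12 = 7 r 1, and 1÷4 = 0, so 7+1+0 = 8.
Sunday + 8 ≡ Monday — that's 1785's doomsday.
In October the doomsday date is Oct 10.
Oct 7 is 3 days before Oct 10; 3 mod 7 = 3, so Monday − 3 = Friday.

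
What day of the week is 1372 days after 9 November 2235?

First find the weekday of Nov 9, 2235. Doomsday rule: the anchor day for the 2200s is Friday. For year 35: 35÷12 = 2 r 11, and 11÷4 = 2, so 2+11+2 = 15.
Friday + 15 ≡ Saturday — that's 2235's doomsday.
In November the doomsday date is Nov 7.
Nov 9 is 2 days after Nov 7; 2 mod 7 = 2, so Saturday + 2 = Monday.
1372 mod 7 = 0, so 1372 days after a Monday is Monday + 0 = Monday.

Monday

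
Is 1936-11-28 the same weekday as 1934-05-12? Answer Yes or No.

From May 12, 1934 to Nov 28, 1936 is 931 days.
931 mod 7 = 0, so they are the same weekday.
(May 12, 1934 is a Saturday; Nov 28, 1936 is a Saturday.)

Yes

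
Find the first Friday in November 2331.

November 1, 2331 is a Sunday.
The first Friday is therefore November 6 (5 days later).

November 6, 2331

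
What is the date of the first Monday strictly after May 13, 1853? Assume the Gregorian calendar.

May 16, 1853

May 13, 1853 is a Friday.
From Friday to the next Monday is 3 days.
May 13, 1853 + 3 = May 16, 1853.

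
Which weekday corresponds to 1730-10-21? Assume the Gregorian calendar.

Saturday

Doomsday rule: the anchor day for the 1700s is Sunday. For year 30: 30÷12 = 2 r 6, and 6÷4 = 1, so 2+6+1 = 9.
Sunday + 9 ≡ Tuesday — that's 1730's doomsday.
In October the doomsday date is Oct 10.
Oct 21 is 11 days after Oct 10; 11 mod 7 = 4, so Tuesday + 4 = Saturday.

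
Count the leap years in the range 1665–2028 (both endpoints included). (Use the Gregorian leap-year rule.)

88

Multiples of 4 in [1665,2028]: 91.
Of those, multiples of 100: 4 (not leap unless ÷400).
Multiples of 400: 1.
Leap years = 91 − 4 + 1 = 88.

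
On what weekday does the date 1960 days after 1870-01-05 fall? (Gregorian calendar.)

First find the weekday of Jan 5, 1870. Doomsday rule: the anchor day for the 1800s is Friday. For year 70: 70÷12 = 5 r 10, and 10÷4 = 2, so 5+10+2 = 17.
Friday + 17 ≡ Monday — that's 1870's doomsday.
In January the doomsday date is Jan 3 (1870 is not a leap year).
Jan 5 is 2 days after Jan 3; 2 mod 7 = 2, so Monday + 2 = Wednesday.
1960 mod 7 = 0, so 1960 days after a Wednesday is Wednesday + 0 = Wednesday.

Wednesday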